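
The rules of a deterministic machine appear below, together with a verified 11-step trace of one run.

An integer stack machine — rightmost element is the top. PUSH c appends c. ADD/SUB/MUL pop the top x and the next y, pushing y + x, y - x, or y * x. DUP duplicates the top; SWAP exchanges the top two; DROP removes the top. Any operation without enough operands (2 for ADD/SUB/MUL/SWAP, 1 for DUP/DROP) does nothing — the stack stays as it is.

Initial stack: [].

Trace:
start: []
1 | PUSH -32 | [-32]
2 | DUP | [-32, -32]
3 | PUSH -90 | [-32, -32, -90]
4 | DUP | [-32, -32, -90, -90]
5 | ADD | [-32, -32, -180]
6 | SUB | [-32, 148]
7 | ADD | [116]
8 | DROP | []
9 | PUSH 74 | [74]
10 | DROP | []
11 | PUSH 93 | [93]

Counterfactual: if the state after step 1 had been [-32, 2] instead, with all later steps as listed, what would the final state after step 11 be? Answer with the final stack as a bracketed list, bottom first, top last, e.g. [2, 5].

state after step 1 := [-32, 2]
2 | DUP | [-32, 2, 2]
3 | PUSH -90 | [-32, 2, 2, -90]
4 | DUP | [-32, 2, 2, -90, -90]
5 | ADD | [-32, 2, 2, -180]
6 | SUB | [-32, 2, 182]
7 | ADD | [-32, 184]
8 | DROP | [-32]
9 | PUSH 74 | [-32, 74]
10 | DROP | [-32]
11 | PUSH 93 | [-32, 93]

[-32, 93]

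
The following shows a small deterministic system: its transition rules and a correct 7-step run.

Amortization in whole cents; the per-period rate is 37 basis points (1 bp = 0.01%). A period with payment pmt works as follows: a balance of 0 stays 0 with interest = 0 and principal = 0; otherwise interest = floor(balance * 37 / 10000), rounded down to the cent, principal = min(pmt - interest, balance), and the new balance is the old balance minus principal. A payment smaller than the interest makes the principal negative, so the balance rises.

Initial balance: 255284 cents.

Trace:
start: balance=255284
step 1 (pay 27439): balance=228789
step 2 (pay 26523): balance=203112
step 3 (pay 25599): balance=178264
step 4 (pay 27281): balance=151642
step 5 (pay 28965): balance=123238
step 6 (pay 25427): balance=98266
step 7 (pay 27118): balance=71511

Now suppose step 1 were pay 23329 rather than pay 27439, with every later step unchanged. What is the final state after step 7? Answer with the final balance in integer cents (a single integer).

(re-executing from step 1 with the substitution; state before step 1: balance=255284)
step 1 (pay 23329): balance=232899
step 2 (pay 26523): balance=207237
step 3 (pay 25599): balance=182404
step 4 (pay 27281): balance=155797
step 5 (pay 28965): balance=127408
step 6 (pay 25427): balance=102452
step 7 (pay 27118): balance=75713

75713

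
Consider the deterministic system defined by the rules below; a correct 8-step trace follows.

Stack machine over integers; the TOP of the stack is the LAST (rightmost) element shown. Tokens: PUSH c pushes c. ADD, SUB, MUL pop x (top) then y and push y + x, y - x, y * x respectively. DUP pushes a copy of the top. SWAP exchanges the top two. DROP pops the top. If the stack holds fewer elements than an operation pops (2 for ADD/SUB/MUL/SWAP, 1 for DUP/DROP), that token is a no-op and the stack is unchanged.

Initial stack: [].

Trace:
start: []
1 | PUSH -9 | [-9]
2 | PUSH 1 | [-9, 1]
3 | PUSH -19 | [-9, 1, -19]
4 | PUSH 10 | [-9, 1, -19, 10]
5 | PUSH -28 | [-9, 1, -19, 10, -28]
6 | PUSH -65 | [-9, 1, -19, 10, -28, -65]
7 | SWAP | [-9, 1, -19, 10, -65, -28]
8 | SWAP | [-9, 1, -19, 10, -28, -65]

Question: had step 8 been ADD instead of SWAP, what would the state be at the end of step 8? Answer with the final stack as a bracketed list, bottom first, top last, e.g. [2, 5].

(re-executing from step 8 with the substitution; state before step 8: [-9, 1, -19, 10, -65, -28])
8 | ADD | [-9, 1, -19, 10, -93]

[-9, 1, -19, 10, -93]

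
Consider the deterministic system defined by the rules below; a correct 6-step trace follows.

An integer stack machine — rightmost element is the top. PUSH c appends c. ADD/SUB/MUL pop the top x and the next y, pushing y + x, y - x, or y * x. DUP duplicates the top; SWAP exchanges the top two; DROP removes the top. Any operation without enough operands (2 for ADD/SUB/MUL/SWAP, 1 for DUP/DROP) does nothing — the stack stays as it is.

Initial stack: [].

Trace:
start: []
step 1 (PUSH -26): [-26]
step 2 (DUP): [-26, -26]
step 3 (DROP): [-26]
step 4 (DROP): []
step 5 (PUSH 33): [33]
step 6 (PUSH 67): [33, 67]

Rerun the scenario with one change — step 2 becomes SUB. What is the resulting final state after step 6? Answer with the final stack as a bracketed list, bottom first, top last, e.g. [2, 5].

(re-executing from step 2 with the substitution; state before step 2: [-26])
step 2 (SUB): [-26]
step 3 (DROP): []
step 4 (DROP): []
step 5 (PUSH 33): [33]
step 6 (PUSH 67): [33, 67]

[33, 67]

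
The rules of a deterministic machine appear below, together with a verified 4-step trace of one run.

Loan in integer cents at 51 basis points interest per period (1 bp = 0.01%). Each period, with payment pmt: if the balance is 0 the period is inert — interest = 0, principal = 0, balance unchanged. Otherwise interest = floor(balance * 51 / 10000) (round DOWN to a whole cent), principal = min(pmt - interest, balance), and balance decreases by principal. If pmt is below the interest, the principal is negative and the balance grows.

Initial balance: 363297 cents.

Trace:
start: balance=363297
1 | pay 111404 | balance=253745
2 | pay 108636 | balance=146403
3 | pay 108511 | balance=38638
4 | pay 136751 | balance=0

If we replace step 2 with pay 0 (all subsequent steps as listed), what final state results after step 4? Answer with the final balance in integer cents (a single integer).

(re-executing from step 2 with the substitution; state before step 2: balance=253745)
2 | pay 0 | balance=255039
3 | pay 108511 | balance=147828
4 | pay 136751 | balance=11830

11830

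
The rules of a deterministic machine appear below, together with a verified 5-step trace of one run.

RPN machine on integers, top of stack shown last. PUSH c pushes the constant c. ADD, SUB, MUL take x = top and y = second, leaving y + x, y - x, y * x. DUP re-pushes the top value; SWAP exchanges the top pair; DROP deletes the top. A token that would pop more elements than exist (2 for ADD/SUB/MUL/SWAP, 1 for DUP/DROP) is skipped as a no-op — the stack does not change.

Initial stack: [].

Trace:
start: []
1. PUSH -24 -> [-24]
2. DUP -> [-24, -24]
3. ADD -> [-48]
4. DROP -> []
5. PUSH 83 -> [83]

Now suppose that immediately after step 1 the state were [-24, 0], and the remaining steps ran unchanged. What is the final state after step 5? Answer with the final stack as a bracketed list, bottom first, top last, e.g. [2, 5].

[-24, 83]

state after step 1 := [-24, 0]
2. DUP -> [-24, 0, 0]
3. ADD -> [-24, 0]
4. DROP -> [-24]
5. PUSH 83 -> [-24, 83]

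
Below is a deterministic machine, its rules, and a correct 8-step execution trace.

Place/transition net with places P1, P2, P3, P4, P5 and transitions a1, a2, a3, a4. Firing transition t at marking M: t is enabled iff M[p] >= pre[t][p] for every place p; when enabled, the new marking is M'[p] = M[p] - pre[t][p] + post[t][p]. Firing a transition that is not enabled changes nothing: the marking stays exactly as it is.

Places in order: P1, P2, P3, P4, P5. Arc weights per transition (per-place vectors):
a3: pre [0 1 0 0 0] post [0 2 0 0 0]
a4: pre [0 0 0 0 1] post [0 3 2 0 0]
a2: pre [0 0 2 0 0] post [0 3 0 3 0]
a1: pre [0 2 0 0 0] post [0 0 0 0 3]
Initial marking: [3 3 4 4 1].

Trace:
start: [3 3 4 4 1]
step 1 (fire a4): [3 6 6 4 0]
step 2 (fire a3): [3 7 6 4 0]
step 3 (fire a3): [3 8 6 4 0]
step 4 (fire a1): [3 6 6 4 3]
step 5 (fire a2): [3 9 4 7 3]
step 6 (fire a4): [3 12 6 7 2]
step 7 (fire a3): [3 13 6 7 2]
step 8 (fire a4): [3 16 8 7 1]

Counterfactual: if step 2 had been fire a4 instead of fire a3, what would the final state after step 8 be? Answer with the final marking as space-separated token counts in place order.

(re-executing from step 2 with the substitution; state before step 2: [3 6 6 4 0])
step 2 (fire a4): [3 6 6 4 0]
step 3 (fire a3): [3 7 6 4 0]
step 4 (fire a1): [3 5 6 4 3]
step 5 (fire a2): [3 8 4 7 3]
step 6 (fire a4): [3 11 6 7 2]
step 7 (fire a3): [3 12 6 7 2]
step 8 (fire a4): [3 15 8 7 1]

3 15 8 7 1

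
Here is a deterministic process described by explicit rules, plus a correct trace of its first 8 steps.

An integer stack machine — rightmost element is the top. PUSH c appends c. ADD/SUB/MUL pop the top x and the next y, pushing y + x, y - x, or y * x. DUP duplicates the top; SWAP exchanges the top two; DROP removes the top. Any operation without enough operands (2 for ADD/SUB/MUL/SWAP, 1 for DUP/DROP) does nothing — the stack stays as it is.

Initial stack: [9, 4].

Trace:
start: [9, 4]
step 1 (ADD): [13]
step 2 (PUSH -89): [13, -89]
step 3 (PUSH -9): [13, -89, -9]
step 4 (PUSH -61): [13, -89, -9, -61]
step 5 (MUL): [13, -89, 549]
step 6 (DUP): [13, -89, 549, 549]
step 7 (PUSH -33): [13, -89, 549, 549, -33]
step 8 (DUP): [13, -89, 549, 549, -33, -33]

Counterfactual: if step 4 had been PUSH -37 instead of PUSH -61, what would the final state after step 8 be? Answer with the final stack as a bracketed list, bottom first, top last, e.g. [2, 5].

[13, -89, 333, 333, -33, -33]

(re-executing from step 4 with the substitution; state before step 4: [13, -89, -9])
step 4 (PUSH -37): [13, -89, -9, -37]
step 5 (MUL): [13, -89, 333]
step 6 (DUP): [13, -89, 333, 333]
step 7 (PUSH -33): [13, -89, 333, 333, -33]
step 8 (DUP): [13, -89, 333, 333, -33, -33]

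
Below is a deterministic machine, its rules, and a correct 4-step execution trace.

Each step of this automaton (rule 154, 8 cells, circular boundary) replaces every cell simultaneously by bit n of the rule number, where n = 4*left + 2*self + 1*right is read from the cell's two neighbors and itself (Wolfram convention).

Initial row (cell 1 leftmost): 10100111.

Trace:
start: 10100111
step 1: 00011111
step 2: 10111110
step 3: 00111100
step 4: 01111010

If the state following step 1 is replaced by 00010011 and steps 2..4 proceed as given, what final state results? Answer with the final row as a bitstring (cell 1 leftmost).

state after step 1 := 00010011
step 2: 10101110
step 3: 00001100
step 4: 00011010

00011010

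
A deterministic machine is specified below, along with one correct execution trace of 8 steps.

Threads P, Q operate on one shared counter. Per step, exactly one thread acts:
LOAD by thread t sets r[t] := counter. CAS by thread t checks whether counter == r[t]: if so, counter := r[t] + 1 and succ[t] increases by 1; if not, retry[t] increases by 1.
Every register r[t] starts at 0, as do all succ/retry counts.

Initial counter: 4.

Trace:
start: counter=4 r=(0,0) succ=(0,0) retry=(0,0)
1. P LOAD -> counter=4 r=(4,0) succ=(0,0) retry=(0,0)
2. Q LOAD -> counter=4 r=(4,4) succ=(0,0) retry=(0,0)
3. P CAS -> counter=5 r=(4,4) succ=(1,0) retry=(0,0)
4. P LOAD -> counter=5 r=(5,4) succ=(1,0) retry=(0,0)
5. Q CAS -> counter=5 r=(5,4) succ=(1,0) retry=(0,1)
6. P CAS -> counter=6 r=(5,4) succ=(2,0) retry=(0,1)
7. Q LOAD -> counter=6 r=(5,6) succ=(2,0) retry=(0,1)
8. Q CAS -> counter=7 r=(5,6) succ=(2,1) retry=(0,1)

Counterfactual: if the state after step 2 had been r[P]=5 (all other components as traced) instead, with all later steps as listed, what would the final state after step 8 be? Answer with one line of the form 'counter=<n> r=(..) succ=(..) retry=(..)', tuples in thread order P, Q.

state after step 2 := counter=4 r=(5,4) succ=(0,0) retry=(0,0)
3. P CAS -> counter=4 r=(5,4) succ=(0,0) retry=(1,0)
4. P LOAD -> counter=4 r=(4,4) succ=(0,0) retry=(1,0)
5. Q CAS -> counter=5 r=(4,4) succ=(0,1) retry=(1,0)
6. P CAS -> counter=5 r=(4,4) succ=(0,1) retry=(2,0)
7. Q LOAD -> counter=5 r=(4,5) succ=(0,1) retry=(2,0)
8. Q CAS -> counter=6 r=(4,5) succ=(0,2) retry=(2,0)

counter=6 r=(4,5) succ=(0,2) retry=(2,0)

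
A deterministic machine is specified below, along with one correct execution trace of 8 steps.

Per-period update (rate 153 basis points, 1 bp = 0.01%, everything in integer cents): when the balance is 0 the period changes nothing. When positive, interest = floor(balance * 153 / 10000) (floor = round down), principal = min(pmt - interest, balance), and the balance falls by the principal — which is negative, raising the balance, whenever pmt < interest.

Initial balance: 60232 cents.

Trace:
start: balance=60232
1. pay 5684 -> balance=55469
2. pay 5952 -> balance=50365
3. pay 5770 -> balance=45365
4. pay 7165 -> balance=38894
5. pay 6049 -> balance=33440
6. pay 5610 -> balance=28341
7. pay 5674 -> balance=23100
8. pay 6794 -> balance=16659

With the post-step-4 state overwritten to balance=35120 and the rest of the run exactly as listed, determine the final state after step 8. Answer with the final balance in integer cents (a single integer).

12650

state after step 4 := balance=35120
5. pay 6049 -> balance=29608
6. pay 5610 -> balance=24451
7. pay 5674 -> balance=19151
8. pay 6794 -> balance=12650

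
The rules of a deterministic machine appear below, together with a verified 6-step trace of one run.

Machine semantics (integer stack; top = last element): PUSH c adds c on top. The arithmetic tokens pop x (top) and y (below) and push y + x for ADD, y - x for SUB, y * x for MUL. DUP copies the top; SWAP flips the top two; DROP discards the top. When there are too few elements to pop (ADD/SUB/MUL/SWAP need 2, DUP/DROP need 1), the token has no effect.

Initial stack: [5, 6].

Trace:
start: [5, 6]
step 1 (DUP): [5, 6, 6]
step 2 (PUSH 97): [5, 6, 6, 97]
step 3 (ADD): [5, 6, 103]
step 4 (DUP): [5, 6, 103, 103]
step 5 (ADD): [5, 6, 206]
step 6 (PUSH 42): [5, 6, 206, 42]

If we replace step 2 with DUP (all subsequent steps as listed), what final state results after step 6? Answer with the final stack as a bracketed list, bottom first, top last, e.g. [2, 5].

[5, 6, 24, 42]

(re-executing from step 2 with the substitution; state before step 2: [5, 6, 6])
step 2 (DUP): [5, 6, 6, 6]
step 3 (ADD): [5, 6, 12]
step 4 (DUP): [5, 6, 12, 12]
step 5 (ADD): [5, 6, 24]
step 6 (PUSH 42): [5, 6, 24, 42]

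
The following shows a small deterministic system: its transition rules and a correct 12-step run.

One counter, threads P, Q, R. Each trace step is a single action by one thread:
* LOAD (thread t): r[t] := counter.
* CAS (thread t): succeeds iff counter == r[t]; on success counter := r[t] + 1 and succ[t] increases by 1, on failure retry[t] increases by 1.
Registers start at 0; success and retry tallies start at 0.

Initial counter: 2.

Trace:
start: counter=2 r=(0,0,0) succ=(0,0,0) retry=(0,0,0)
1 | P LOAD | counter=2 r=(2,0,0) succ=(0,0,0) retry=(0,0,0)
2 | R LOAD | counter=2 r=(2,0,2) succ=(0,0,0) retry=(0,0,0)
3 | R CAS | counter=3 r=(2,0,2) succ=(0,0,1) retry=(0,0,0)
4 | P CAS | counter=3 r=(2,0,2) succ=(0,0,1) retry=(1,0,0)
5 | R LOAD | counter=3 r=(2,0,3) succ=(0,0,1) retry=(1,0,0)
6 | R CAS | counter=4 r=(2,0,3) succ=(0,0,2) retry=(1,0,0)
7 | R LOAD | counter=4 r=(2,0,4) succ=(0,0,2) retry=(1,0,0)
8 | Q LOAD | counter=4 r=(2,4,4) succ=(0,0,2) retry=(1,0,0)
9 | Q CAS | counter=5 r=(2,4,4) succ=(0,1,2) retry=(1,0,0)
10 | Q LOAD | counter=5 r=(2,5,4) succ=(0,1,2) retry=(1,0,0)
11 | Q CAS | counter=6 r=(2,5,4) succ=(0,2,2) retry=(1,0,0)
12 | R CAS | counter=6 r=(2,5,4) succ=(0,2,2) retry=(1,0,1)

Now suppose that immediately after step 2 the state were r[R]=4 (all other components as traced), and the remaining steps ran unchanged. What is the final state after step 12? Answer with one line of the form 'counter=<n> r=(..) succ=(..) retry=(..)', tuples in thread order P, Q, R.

state after step 2 := counter=2 r=(2,0,4) succ=(0,0,0) retry=(0,0,0)
3 | R CAS | counter=2 r=(2,0,4) succ=(0,0,0) retry=(0,0,1)
4 | P CAS | counter=3 r=(2,0,4) succ=(1,0,0) retry=(0,0,1)
5 | R LOAD | counter=3 r=(2,0,3) succ=(1,0,0) retry=(0,0,1)
6 | R CAS | counter=4 r=(2,0,3) succ=(1,0,1) retry=(0,0,1)
7 | R LOAD | counter=4 r=(2,0,4) succ=(1,0,1) retry=(0,0,1)
8 | Q LOAD | counter=4 r=(2,4,4) succ=(1,0,1) retry=(0,0,1)
9 | Q CAS | counter=5 r=(2,4,4) succ=(1,1,1) retry=(0,0,1)
10 | Q LOAD | counter=5 r=(2,5,4) succ=(1,1,1) retry=(0,0,1)
11 | Q CAS | counter=6 r=(2,5,4) succ=(1,2,1) retry=(0,0,1)
12 | R CAS | counter=6 r=(2,5,4) succ=(1,2,1) retry=(0,0,2)

counter=6 r=(2,5,4) succ=(1,2,1) retry=(0,0,2)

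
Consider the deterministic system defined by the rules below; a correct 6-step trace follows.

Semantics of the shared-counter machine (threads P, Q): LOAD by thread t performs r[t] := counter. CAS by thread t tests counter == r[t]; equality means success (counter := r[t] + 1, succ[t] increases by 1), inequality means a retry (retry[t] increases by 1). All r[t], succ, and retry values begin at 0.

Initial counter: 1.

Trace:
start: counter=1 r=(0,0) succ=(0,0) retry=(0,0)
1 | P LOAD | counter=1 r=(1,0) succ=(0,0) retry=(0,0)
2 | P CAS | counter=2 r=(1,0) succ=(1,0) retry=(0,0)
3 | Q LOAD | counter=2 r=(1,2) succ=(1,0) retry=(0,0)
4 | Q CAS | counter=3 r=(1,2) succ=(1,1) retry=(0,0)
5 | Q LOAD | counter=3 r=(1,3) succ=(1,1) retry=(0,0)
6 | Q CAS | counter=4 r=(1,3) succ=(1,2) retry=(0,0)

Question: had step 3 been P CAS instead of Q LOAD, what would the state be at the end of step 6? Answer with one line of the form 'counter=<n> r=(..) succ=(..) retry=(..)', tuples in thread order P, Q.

(re-executing from step 3 with the substitution; state before step 3: counter=2 r=(1,0) succ=(1,0) retry=(0,0))
3 | P CAS | counter=2 r=(1,0) succ=(1,0) retry=(1,0)
4 | Q CAS | counter=2 r=(1,0) succ=(1,0) retry=(1,1)
5 | Q LOAD | counter=2 r=(1,2) succ=(1,0) retry=(1,1)
6 | Q CAS | counter=3 r=(1,2) succ=(1,1) retry=(1,1)

counter=3 r=(1,2) succ=(1,1) retry=(1,1)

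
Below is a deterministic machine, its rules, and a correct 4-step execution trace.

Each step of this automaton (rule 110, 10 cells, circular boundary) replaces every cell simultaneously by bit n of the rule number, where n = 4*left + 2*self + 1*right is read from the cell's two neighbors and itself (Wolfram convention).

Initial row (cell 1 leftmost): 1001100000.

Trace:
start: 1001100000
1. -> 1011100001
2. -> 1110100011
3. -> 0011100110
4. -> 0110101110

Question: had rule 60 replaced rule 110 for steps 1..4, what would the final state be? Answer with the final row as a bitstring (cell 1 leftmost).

1001000110

(re-executing steps 1..4 under rule 60; state before step 1: 1001100000)
1. -> 1101010000
2. -> 1011111000
3. -> 1110000100
4. -> 1001000110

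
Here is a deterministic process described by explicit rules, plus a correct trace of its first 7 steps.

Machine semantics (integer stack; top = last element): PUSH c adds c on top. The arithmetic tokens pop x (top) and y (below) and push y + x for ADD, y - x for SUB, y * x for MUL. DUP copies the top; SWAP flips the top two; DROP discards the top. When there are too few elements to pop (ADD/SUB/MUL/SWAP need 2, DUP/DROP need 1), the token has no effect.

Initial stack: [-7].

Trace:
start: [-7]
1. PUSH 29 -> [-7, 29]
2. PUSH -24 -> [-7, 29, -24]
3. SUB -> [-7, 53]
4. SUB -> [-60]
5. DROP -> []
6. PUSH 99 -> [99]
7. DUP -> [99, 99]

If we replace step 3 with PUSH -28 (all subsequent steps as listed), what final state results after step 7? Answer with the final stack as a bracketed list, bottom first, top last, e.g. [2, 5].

(re-executing from step 3 with the substitution; state before step 3: [-7, 29, -24])
3. PUSH -28 -> [-7, 29, -24, -28]
4. SUB -> [-7, 29, 4]
5. DROP -> [-7, 29]
6. PUSH 99 -> [-7, 29, 99]
7. DUP -> [-7, 29, 99, 99]

[-7, 29, 99, 99]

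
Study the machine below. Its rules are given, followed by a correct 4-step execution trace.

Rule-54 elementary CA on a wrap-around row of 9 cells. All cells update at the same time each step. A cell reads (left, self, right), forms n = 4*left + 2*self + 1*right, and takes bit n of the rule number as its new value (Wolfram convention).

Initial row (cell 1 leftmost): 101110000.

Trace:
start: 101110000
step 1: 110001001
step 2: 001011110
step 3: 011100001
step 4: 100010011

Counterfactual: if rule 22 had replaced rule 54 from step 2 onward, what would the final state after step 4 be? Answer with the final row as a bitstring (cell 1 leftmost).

000100011

(re-executing steps 2..4 under rule 22; state before step 2: 110001001)
step 2: 001011110
step 3: 011000001
step 4: 000100011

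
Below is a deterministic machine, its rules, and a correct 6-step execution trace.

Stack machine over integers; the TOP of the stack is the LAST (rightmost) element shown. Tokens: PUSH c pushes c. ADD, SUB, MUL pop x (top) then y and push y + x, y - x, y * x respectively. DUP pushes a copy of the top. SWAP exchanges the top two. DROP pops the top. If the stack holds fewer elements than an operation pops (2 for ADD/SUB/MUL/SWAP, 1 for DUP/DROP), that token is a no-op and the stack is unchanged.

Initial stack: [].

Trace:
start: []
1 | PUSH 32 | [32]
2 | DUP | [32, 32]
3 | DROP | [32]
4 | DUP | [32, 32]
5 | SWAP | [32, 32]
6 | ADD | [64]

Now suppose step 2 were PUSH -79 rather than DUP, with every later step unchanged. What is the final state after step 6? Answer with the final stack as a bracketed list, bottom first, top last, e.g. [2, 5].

[64]

(re-executing from step 2 with the substitution; state before step 2: [32])
2 | PUSH -79 | [32, -79]
3 | DROP | [32]
4 | DUP | [32, 32]
5 | SWAP | [32, 32]
6 | ADD | [64]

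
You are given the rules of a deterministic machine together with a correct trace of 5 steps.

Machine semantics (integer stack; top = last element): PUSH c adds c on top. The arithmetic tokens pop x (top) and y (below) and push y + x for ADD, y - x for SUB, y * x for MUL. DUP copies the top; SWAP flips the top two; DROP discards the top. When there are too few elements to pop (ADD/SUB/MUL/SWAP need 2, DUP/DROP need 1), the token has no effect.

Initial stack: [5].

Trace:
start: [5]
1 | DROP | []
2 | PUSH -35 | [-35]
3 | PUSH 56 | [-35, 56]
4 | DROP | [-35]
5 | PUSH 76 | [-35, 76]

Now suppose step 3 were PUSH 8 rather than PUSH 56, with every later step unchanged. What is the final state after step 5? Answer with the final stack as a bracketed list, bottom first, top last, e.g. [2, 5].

[-35, 76]

(re-executing from step 3 with the substitution; state before step 3: [-35])
3 | PUSH 8 | [-35, 8]
4 | DROP | [-35]
5 | PUSH 76 | [-35, 76]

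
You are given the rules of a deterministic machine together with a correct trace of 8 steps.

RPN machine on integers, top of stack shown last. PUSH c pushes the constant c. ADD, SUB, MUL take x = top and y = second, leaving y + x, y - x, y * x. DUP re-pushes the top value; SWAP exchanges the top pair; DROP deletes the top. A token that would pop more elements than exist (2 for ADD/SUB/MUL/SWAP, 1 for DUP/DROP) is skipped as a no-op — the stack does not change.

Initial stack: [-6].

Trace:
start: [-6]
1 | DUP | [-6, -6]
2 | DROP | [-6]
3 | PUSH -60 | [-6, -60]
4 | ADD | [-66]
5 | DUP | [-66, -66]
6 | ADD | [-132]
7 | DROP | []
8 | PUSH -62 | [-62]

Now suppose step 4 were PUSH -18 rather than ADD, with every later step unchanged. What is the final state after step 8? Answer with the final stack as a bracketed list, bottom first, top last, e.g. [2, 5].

[-6, -60, -62]

(re-executing from step 4 with the substitution; state before step 4: [-6, -60])
4 | PUSH -18 | [-6, -60, -18]
5 | DUP | [-6, -60, -18, -18]
6 | ADD | [-6, -60, -36]
7 | DROP | [-6, -60]
8 | PUSH -62 | [-6, -60, -62]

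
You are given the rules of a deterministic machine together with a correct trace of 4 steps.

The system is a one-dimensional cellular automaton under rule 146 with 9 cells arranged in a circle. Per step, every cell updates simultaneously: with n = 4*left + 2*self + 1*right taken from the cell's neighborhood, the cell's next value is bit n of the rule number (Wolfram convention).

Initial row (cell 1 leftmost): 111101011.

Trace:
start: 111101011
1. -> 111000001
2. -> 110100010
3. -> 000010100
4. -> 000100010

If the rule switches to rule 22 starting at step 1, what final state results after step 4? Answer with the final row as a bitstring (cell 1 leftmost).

(re-executing steps 1..4 under rule 22; state before step 1: 111101011)
1. -> 000001000
2. -> 000011100
3. -> 000100010
4. -> 001110111

001110111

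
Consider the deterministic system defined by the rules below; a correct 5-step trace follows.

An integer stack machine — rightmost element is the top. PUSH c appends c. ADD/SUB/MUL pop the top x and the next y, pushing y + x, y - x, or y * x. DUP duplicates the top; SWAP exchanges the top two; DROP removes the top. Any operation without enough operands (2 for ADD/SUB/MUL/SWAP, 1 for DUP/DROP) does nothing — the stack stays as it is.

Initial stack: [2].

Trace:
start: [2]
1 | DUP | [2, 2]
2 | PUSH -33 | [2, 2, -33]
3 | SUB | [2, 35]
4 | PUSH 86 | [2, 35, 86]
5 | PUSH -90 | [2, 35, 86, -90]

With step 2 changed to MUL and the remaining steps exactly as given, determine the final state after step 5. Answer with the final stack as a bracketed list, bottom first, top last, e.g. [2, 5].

[4, 86, -90]

(re-executing from step 2 with the substitution; state before step 2: [2, 2])
2 | MUL | [4]
3 | SUB | [4]
4 | PUSH 86 | [4, 86]
5 | PUSH -90 | [4, 86, -90]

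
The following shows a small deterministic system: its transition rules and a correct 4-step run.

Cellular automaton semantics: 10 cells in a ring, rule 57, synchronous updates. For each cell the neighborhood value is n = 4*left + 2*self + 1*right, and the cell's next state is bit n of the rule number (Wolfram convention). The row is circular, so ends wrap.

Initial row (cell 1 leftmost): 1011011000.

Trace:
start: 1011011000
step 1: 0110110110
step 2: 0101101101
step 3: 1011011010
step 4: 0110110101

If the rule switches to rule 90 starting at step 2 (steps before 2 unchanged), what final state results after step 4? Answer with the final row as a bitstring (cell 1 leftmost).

(re-executing steps 2..4 under rule 90; state before step 2: 0110110110)
step 2: 1110110111
step 3: 0010110100
step 4: 0100110010

0100110010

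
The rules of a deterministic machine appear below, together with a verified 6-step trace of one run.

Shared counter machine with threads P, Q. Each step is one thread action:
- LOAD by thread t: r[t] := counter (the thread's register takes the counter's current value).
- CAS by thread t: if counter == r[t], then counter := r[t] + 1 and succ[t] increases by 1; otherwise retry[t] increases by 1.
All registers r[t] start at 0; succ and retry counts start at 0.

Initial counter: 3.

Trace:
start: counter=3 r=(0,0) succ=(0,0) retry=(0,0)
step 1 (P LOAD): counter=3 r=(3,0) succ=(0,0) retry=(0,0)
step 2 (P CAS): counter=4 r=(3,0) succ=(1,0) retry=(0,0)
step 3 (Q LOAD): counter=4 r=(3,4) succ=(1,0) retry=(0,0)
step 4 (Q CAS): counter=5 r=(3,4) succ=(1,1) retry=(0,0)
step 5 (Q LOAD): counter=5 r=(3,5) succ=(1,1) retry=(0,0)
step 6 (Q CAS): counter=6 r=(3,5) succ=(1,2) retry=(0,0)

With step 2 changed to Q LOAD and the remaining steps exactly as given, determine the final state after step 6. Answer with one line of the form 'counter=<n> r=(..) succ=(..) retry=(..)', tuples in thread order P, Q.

(re-executing from step 2 with the substitution; state before step 2: counter=3 r=(3,0) succ=(0,0) retry=(0,0))
step 2 (Q LOAD): counter=3 r=(3,3) succ=(0,0) retry=(0,0)
step 3 (Q LOAD): counter=3 r=(3,3) succ=(0,0) retry=(0,0)
step 4 (Q CAS): counter=4 r=(3,3) succ=(0,1) retry=(0,0)
step 5 (Q LOAD): counter=4 r=(3,4) succ=(0,1) retry=(0,0)
step 6 (Q CAS): counter=5 r=(3,4) succ=(0,2) retry=(0,0)

counter=5 r=(3,4) succ=(0,2) retry=(0,0)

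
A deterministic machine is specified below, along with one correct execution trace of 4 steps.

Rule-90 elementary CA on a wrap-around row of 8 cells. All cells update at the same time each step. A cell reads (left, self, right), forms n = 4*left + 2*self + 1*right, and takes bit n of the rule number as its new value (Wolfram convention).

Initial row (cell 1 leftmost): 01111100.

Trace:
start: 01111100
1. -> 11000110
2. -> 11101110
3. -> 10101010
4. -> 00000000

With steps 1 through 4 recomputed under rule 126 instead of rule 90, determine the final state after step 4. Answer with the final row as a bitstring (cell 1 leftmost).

(re-executing steps 1..4 under rule 126; state before step 1: 01111100)
1. -> 11000110
2. -> 11101111
3. -> 00111000
4. -> 01101100

01101100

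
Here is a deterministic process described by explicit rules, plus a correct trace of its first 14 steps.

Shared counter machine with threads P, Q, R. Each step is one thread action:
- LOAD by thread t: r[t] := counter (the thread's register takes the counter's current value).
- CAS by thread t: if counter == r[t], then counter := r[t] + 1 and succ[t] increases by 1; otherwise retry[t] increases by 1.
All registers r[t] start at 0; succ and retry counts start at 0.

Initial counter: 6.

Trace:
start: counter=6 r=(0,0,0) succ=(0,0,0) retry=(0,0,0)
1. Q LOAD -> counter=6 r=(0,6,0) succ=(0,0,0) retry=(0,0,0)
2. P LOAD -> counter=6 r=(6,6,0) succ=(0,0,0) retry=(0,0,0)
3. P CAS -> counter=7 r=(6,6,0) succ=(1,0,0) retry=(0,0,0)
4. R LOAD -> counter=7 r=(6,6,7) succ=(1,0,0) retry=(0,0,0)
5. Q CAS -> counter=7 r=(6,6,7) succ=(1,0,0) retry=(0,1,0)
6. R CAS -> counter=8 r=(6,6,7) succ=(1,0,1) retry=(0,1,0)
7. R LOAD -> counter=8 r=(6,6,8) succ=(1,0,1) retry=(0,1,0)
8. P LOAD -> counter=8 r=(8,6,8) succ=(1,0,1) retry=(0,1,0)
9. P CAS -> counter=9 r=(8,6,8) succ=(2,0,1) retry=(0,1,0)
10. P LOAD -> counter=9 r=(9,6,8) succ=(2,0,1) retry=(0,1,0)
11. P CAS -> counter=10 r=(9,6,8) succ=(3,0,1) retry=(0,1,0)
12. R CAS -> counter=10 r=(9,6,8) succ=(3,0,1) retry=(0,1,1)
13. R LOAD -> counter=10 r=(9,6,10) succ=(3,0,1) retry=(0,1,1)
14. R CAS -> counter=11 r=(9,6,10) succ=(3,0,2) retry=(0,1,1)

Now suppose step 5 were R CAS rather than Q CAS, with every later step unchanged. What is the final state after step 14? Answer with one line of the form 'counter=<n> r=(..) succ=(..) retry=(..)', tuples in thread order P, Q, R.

(re-executing from step 5 with the substitution; state before step 5: counter=7 r=(6,6,7) succ=(1,0,0) retry=(0,0,0))
5. R CAS -> counter=8 r=(6,6,7) succ=(1,0,1) retry=(0,0,0)
6. R CAS -> counter=8 r=(6,6,7) succ=(1,0,1) retry=(0,0,1)
7. R LOAD -> counter=8 r=(6,6,8) succ=(1,0,1) retry=(0,0,1)
8. P LOAD -> counter=8 r=(8,6,8) succ=(1,0,1) retry=(0,0,1)
9. P CAS -> counter=9 r=(8,6,8) succ=(2,0,1) retry=(0,0,1)
10. P LOAD -> counter=9 r=(9,6,8) succ=(2,0,1) retry=(0,0,1)
11. P CAS -> counter=10 r=(9,6,8) succ=(3,0,1) retry=(0,0,1)
12. R CAS -> counter=10 r=(9,6,8) succ=(3,0,1) retry=(0,0,2)
13. R LOAD -> counter=10 r=(9,6,10) succ=(3,0,1) retry=(0,0,2)
14. R CAS -> counter=11 r=(9,6,10) succ=(3,0,2) retry=(0,0,2)

counter=11 r=(9,6,10) succ=(3,0,2) retry=(0,0,2)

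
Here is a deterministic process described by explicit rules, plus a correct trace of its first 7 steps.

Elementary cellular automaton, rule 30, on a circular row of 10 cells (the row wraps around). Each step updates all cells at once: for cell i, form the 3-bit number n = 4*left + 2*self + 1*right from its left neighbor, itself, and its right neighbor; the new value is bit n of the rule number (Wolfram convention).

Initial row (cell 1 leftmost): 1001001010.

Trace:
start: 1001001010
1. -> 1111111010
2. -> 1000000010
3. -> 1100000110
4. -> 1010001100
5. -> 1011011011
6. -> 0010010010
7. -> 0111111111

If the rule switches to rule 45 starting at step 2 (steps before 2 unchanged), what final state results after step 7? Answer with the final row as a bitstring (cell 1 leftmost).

(re-executing steps 2..7 under rule 45; state before step 2: 1111111010)
2. -> 1000000111
3. -> 0011110100
4. -> 1010001101
5. -> 0110101011
6. -> 1101111110
7. -> 1011000001

1011000001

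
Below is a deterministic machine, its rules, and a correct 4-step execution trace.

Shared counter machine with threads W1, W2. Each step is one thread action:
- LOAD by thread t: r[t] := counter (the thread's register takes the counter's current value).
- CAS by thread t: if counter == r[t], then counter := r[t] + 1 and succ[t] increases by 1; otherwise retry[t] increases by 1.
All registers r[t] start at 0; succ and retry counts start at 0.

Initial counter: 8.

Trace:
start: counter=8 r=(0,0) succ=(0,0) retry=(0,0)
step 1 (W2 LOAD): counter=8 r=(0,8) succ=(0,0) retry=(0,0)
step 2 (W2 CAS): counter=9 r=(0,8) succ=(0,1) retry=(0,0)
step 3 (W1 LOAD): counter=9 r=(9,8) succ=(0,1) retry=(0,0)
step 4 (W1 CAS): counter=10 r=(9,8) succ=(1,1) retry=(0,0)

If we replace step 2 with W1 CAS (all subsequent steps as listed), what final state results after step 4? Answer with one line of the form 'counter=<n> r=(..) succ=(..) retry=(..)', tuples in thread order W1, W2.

(re-executing from step 2 with the substitution; state before step 2: counter=8 r=(0,8) succ=(0,0) retry=(0,0))
step 2 (W1 CAS): counter=8 r=(0,8) succ=(0,0) retry=(1,0)
step 3 (W1 LOAD): counter=8 r=(8,8) succ=(0,0) retry=(1,0)
step 4 (W1 CAS): counter=9 r=(8,8) succ=(1,0) retry=(1,0)

counter=9 r=(8,8) succ=(1,0) retry=(1,0)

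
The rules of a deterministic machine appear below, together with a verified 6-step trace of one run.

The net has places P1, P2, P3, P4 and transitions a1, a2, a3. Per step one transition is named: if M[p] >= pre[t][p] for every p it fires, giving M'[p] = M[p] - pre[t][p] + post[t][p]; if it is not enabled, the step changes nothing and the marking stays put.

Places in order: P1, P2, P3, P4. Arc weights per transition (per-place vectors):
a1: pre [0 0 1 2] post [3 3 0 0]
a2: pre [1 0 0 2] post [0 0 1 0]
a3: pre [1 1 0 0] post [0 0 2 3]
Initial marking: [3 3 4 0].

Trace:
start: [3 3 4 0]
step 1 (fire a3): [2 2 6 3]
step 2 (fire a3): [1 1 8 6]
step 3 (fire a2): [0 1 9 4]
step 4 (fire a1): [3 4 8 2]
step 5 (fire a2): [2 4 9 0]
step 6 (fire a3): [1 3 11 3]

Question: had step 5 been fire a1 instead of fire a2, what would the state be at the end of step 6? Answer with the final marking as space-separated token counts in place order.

5 6 9 3

(re-executing from step 5 with the substitution; state before step 5: [3 4 8 2])
step 5 (fire a1): [6 7 7 0]
step 6 (fire a3): [5 6 9 3]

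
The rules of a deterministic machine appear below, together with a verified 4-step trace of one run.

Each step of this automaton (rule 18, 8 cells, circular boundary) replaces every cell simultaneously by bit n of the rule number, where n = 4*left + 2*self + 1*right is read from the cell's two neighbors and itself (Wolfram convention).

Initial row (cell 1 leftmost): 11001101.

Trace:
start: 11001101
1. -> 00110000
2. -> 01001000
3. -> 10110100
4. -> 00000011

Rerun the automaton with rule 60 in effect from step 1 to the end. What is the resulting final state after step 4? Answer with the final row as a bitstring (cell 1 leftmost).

(re-executing steps 1..4 under rule 60; state before step 1: 11001101)
1. -> 00101011
2. -> 10111110
3. -> 11100001
4. -> 00010001

00010001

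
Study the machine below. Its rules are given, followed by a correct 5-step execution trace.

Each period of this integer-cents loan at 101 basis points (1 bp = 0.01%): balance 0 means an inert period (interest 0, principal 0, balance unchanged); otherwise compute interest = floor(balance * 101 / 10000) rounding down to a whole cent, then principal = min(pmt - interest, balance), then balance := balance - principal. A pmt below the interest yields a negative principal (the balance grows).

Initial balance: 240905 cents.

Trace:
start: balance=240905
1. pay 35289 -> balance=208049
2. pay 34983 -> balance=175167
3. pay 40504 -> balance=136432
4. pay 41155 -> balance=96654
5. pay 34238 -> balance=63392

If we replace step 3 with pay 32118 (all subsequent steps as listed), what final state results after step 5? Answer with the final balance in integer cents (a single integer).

(re-executing from step 3 with the substitution; state before step 3: balance=175167)
3. pay 32118 -> balance=144818
4. pay 41155 -> balance=105125
5. pay 34238 -> balance=71948

71948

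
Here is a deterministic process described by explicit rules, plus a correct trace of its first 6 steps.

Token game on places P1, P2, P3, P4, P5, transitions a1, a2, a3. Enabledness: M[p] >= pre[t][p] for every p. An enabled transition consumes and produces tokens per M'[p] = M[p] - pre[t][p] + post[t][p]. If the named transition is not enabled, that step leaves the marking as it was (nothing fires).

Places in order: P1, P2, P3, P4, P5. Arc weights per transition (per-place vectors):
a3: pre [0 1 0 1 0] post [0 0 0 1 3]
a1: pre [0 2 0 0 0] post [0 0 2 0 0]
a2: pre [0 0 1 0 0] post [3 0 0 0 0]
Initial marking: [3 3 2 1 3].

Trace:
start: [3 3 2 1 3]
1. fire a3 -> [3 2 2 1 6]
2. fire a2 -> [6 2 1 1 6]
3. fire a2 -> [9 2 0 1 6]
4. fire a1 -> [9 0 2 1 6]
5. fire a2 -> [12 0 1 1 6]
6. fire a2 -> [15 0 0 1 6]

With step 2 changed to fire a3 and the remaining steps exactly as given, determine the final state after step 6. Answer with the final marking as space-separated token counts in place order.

(re-executing from step 2 with the substitution; state before step 2: [3 2 2 1 6])
2. fire a3 -> [3 1 2 1 9]
3. fire a2 -> [6 1 1 1 9]
4. fire a1 -> [6 1 1 1 9]
5. fire a2 -> [9 1 0 1 9]
6. fire a2 -> [9 1 0 1 9]

9 1 0 1 9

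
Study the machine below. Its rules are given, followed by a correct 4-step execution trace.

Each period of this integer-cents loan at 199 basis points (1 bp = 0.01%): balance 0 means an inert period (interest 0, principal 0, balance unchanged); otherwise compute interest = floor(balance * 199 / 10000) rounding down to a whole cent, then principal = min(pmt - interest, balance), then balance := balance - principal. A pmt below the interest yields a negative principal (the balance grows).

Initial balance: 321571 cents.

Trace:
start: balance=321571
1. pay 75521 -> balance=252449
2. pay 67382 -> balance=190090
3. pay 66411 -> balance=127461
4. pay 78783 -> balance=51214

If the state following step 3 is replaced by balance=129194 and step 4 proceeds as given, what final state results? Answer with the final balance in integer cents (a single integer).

52981

state after step 3 := balance=129194
4. pay 78783 -> balance=52981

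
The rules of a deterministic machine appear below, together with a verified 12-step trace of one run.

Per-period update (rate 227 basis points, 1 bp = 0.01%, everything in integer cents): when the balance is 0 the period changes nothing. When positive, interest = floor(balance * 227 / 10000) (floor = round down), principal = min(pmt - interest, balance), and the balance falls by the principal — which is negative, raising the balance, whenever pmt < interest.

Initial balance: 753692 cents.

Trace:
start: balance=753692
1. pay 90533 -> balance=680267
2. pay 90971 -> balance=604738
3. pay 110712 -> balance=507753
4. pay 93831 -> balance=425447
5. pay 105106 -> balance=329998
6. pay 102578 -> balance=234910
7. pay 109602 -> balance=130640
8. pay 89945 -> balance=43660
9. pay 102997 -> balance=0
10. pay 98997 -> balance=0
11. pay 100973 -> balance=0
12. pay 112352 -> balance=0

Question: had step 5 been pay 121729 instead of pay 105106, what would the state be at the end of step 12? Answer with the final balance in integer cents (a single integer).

(re-executing from step 5 with the substitution; state before step 5: balance=425447)
5. pay 121729 -> balance=313375
6. pay 102578 -> balance=217910
7. pay 109602 -> balance=113254
8. pay 89945 -> balance=25879
9. pay 102997 -> balance=0
10. pay 98997 -> balance=0
11. pay 100973 -> balance=0
12. pay 112352 -> balance=0

0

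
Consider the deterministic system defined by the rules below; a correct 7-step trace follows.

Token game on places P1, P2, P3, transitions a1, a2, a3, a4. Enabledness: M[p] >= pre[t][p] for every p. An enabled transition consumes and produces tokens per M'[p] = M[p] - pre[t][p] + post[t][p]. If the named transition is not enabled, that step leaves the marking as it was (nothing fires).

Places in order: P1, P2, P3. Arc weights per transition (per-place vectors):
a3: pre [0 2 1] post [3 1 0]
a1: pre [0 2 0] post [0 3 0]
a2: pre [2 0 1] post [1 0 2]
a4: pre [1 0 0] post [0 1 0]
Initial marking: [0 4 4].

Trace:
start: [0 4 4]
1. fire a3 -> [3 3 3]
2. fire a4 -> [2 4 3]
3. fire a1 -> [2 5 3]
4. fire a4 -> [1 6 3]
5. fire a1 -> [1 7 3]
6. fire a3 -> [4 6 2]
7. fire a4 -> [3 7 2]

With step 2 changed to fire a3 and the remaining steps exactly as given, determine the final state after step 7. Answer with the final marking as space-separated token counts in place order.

7 5 1

(re-executing from step 2 with the substitution; state before step 2: [3 3 3])
2. fire a3 -> [6 2 2]
3. fire a1 -> [6 3 2]
4. fire a4 -> [5 4 2]
5. fire a1 -> [5 5 2]
6. fire a3 -> [8 4 1]
7. fire a4 -> [7 5 1]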